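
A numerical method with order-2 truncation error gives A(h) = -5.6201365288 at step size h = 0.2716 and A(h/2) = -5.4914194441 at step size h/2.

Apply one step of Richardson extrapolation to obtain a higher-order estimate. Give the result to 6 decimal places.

-5.448514

Method order is 2; weight 2^2 = 4.
4 × (-5.4914194441) = -21.9656777764; subtract (-5.6201365288) → -16.3455412476
Denominator 4 − 1 = 3.
So the Richardson estimate is -5.4485137492.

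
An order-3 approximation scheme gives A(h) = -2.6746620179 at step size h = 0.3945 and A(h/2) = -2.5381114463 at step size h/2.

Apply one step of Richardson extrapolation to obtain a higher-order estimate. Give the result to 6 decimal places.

r = 3, so 2^r = 8.
Weighted: (-20.3048915704) − (-2.6746620179) = -17.6302295525
R = (-17.6302295525)/7 = -2.5186042218
Gap between inputs: 1.366e-01; correction applied: +0.0195072245.

-2.518604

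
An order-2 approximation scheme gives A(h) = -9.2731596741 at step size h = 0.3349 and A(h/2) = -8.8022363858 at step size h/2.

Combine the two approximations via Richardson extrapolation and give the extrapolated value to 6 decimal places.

Leading term ∝ h^2; use weight 4 = 2^2.
4*(-8.8022363858) = -35.2089455432; (-35.2089455432) − (-9.2731596741) = -25.9357858691
Extrapolated: (-25.9357858691) / 3 = -8.6452619564

-8.645262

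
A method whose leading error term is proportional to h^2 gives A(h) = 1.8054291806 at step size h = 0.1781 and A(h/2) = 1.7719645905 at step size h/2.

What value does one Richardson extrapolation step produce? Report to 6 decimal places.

r = 2: numerator weight 4, denominator 3.
4·1.7719645905 − 1.8054291806 = 5.2824291814
Denominator 4 − 1 = 3.
R = 5.2824291814/3 = 1.7608097271
Gap between inputs: 3.346e-02; correction applied: −0.0111548634.

1.760810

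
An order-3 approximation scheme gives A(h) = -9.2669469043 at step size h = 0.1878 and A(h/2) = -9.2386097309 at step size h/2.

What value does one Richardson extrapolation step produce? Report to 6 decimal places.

-9.234562

Leading term ∝ h^3; use weight 8 = 2^3.
Weighted: (-73.9088778472) − (-9.2669469043) = -64.6419309429
Divide by 2^3 − 1 = 7.
R = (-64.6419309429)/7 = -9.2345615633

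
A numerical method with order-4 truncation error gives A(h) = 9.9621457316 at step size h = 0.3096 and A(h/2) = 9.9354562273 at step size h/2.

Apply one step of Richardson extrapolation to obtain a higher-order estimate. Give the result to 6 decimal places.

9.933677

The method has order 4: 2^4 = 16.
Numerator 16·A(h/2) − A(h) = 16·9.9354562273 − 9.9621457316 = 149.0051539052
Denominator 16 − 1 = 15.
Result: 9.9336769270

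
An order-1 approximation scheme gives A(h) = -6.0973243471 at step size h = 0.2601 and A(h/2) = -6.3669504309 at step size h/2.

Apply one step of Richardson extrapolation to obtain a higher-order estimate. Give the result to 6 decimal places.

-6.636577

Leading term ∝ h^1; use weight 2 = 2^1.
2^1·A(h/2) = -12.7339008618; minus A(h) gives -6.6365765147.
(2·(-6.3669504309) − (-6.0973243471))/(2 − 1) = -6.6365765147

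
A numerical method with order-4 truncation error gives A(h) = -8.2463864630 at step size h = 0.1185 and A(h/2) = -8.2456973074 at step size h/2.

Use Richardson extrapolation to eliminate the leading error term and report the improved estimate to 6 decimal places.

Error is O(h^4); halving h shrinks it by 2^4 = 16.
Top: 16(-8.2456973074) − (-8.2463864630) = -123.6847704554
Denominator 16 − 1 = 15.
(16 × (-8.2456973074) − (-8.2463864630))/(16 − 1) = -8.2456513637

-8.245651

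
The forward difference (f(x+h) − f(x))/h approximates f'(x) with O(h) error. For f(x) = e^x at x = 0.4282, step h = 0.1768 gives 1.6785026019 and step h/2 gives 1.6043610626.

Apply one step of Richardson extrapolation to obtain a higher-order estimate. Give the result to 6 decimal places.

1.530220

Order 1 gives 2^r = 2 and 2^r − 1 = 1.
Difference of the inputs: 1.6043610626 − 1.6785026019 = -0.0741415393
Divide by 2^1 − 1 = 1: (-0.0741415393)/1 = -0.0741415393
R = A(h/2) + (A(h/2) − A(h))/1 = 1.6043610626 − 0.0741415393 = 1.5302195233
Gap between inputs: 7.414e-02; correction applied: −0.0741415393.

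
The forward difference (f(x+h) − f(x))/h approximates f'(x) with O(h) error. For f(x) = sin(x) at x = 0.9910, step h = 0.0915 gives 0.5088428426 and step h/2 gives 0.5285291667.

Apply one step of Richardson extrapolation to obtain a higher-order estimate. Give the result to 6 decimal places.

With r = 1 the leading error scales as h^1, so the weight is 2^1 = 2.
A(h/2) − A(h) = 0.5285291667 − 0.5088428426 = 0.0196863241
Correction (A(h/2) − A(h))/(2 − 1) = 0.0196863241/1 = 0.0196863241
R = 0.5285291667 + 0.0196863241 = 0.5482154908
Shift from A(h/2): +0.0196863241.

0.548215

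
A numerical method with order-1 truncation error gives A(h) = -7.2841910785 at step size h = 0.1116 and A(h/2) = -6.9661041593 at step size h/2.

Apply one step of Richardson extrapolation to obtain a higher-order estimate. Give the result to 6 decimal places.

Error is O(h^1); halving h shrinks it by 2^1 = 2.
Numerator 2 × A(h/2) − A(h) = 2 × (-6.9661041593) − (-7.2841910785) = -6.6480172401
R = (-6.6480172401)/1 = -6.6480172401
Shift from A(h/2): +0.3180869192.

-6.648017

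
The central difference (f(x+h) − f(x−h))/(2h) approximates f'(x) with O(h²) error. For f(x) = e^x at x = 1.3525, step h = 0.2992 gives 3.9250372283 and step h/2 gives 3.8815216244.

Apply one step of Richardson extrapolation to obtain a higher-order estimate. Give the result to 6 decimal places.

3.867016

Leading term ∝ h^2; use weight 4 = 2^2.
Weighted: 15.5260864976 − 3.9250372283 = 11.6010492693
Divide by 2^2 − 1 = 3.
11.6010492693 ÷ 3 = 3.8670164231
Correction |R − A(h/2)| = 1.451e-02; gap |A(h/2) − A(h)| = 4.352e-02.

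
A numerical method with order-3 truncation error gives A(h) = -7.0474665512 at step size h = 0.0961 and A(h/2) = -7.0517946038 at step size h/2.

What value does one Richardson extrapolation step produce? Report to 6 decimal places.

-7.052413

Error is O(h^3); halving h shrinks it by 2^3 = 8.
8*(-7.0517946038) − (-7.0474665512) = -49.3668902792
Denominator 8 − 1 = 7.
(8*(-7.0517946038) − (-7.0474665512))/(8 − 1) = -7.0524128970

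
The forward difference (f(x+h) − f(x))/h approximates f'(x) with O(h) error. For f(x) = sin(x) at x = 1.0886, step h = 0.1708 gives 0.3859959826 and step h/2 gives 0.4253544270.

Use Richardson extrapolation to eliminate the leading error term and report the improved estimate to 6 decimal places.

Leading term ∝ h^1; use weight 2 = 2^1.
Numerator 2*A(h/2) − A(h) = 2*0.4253544270 − 0.3859959826 = 0.4647128714
Denominator 2 − 1 = 1.
R = 0.4647128714/1 = 0.4647128714
Correction |R − A(h/2)| = 3.936e-02; gap |A(h/2) − A(h)| = 3.936e-02.

0.464713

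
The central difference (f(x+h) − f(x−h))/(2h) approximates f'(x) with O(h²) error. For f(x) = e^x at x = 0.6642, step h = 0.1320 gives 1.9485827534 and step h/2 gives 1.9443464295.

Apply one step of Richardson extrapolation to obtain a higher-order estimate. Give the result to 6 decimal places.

1.942934

r = 2, so 2^r = 4.
4 × 1.9443464295 = 7.7773857180; 7.7773857180 − 1.9485827534 = 5.8288029646
Denominator 4 − 1 = 3.
Result: 1.9429343215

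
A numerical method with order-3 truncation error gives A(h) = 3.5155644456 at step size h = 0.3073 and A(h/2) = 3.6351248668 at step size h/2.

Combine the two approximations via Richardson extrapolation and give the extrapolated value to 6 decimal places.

3.652205

Leading term ∝ h^3; use weight 8 = 2^3.
8*3.6351248668 − 3.5155644456 = 25.5654344888
Divide by 2^3 − 1 = 7.
Result: 3.6522049270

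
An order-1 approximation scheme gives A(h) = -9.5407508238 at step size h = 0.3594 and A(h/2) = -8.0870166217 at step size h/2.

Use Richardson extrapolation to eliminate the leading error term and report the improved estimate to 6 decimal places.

r = 1, so 2^r = 2.
Numerator 2 × A(h/2) − A(h) = 2 × (-8.0870166217) − (-9.5407508238) = -6.6332824196
Denominator 2 − 1 = 1.
Extrapolated: (-6.6332824196) / 1 = -6.6332824196
Correction |R − A(h/2)| = 1.454e+00; gap |A(h/2) − A(h)| = 1.454e+00.

-6.633282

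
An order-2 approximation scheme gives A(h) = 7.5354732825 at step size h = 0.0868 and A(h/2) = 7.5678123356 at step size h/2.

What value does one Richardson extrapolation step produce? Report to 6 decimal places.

7.578592

Order 2 gives 2^r = 4 and 2^r − 1 = 3.
4·7.5678123356 = 30.2712493424; 30.2712493424 − 7.5354732825 = 22.7357760599
Divide by 2^2 − 1 = 3.
Extrapolated: 22.7357760599 / 3 = 7.5785920200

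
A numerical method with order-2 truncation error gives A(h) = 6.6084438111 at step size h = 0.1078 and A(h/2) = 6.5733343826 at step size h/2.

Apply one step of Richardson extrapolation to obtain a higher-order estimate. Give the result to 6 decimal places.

Leading term ∝ h^2; use weight 4 = 2^2.
Top: 4(6.5733343826) − (6.6084438111) = 19.6848937193
Denominator 4 − 1 = 3.
So the Richardson estimate is 6.5616312398.

6.561631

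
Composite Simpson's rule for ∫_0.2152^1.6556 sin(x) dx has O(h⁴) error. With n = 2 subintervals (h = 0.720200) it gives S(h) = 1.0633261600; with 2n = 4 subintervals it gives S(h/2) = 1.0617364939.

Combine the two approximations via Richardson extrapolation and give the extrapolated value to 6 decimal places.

1.061631

Leading term ∝ h^4; use weight 16 = 2^4.
Difference of the inputs: 1.0617364939 − 1.0633261600 = -0.0015896661
Divide by 2^4 − 1 = 15: (-0.0015896661)/15 = -0.0001059777
R = 1.0617364939 − 0.0001059777 = 1.0616305162
Correction |R − A(h/2)| = 1.060e-04; gap |A(h/2) − A(h)| = 1.590e-03.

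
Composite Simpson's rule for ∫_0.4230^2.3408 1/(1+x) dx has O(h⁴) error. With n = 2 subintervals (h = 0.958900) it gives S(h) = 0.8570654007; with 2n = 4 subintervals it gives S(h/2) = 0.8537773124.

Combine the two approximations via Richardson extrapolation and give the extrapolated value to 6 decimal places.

r = 4, so 2^r = 16.
16*0.8537773124 = 13.6604369984; 13.6604369984 − 0.8570654007 = 12.8033715977
Extrapolated: 12.8033715977 / 15 = 0.8535581065

0.853558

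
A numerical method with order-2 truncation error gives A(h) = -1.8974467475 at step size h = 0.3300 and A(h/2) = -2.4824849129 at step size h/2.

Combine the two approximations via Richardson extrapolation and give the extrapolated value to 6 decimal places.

Order 2 gives 2^r = 4 and 2^r − 1 = 3.
4*(-2.4824849129) − (-1.8974467475) = -8.0324929041
(4*(-2.4824849129) − (-1.8974467475))/(4 − 1) = -2.6774976347

-2.677498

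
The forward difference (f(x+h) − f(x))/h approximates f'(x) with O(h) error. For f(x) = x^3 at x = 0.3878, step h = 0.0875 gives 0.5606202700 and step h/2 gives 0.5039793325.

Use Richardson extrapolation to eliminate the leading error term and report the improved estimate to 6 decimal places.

r = 1: numerator weight 2, denominator 1.
2^1×A(h/2) = 1.0079586650; minus A(h) gives 0.4473383950.
Divide by 2^1 − 1 = 1.
So the Richardson estimate is 0.4473383950.
Shift from A(h/2): −0.0566409375.

0.447338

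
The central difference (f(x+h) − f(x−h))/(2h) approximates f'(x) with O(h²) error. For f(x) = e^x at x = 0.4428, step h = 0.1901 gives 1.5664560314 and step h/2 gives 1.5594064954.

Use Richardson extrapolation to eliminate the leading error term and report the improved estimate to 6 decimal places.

1.557057

Order 2 gives 2^r = 4 and 2^r − 1 = 3.
Difference of the inputs: 1.5594064954 − 1.5664560314 = -0.0070495360
Correction (A(h/2) − A(h))/(4 − 1) = (-0.0070495360)/3 = -0.0023498453
R = 1.5594064954 − 0.0023498453 = 1.5570566501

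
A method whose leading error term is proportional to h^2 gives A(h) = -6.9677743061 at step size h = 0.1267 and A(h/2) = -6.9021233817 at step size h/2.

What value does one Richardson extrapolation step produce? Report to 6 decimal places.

Leading term ∝ h^2; use weight 4 = 2^2.
4 × (-6.9021233817) − (-6.9677743061) = -20.6407192207
Denominator 4 − 1 = 3.
Extrapolated: (-20.6407192207) / 3 = -6.8802397402
Correction |R − A(h/2)| = 2.188e-02; gap |A(h/2) − A(h)| = 6.565e-02.

-6.880240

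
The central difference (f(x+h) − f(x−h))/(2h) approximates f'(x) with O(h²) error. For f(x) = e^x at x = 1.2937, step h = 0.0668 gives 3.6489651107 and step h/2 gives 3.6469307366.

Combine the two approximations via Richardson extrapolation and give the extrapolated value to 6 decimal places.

3.646253

Leading term ∝ h^2; use weight 4 = 2^2.
Weighted: 14.5877229464 − 3.6489651107 = 10.9387578357
Divide by 2^2 − 1 = 3.
10.9387578357 ÷ 3 = 3.6462526119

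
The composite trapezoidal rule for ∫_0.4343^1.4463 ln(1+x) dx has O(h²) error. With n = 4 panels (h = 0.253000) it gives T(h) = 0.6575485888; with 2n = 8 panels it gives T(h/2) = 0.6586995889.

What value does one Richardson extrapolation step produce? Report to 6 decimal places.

0.659083

r = 2: numerator weight 4, denominator 3.
Top: 4(0.6586995889) − (0.6575485888) = 1.9772497668
1.9772497668 ÷ 3 = 0.6590832556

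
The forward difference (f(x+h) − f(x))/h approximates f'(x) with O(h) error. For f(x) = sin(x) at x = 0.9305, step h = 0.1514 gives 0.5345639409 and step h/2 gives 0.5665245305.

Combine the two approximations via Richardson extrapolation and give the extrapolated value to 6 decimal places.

r = 1: numerator weight 2, denominator 1.
2×0.5665245305 = 1.1330490610; subtract 0.5345639409 → 0.5984851201
Denominator 2 − 1 = 1.
Extrapolated: 0.5984851201 / 1 = 0.5984851201

0.598485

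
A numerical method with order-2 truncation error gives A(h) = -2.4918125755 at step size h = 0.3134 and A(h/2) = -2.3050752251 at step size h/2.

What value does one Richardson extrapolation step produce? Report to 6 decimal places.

With r = 2 the leading error scales as h^2, so the weight is 2^2 = 4.
Numerator 4*A(h/2) − A(h) = 4*(-2.3050752251) − (-2.4918125755) = -6.7284883249
Divide by 2^2 − 1 = 3.
R = (-6.7284883249)/3 = -2.2428294416
Shift from A(h/2): +0.0622457835.

-2.242829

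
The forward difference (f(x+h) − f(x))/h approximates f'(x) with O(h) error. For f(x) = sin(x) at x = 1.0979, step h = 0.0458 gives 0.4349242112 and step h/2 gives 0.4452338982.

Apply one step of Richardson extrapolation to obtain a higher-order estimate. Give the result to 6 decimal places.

The method has order 1: 2^1 = 2.
2*0.4452338982 = 0.8904677964; subtract 0.4349242112 → 0.4555435852
Divide by 2^1 − 1 = 1.
Result: 0.4555435852
Shift from A(h/2): +0.0103096870.

0.455544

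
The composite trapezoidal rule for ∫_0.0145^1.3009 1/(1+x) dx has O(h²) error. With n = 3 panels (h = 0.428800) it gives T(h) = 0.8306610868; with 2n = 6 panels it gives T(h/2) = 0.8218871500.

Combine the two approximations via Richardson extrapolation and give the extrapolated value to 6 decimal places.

0.818963

With r = 2 the leading error scales as h^2, so the weight is 2^2 = 4.
Weighted: 3.2875486000 − 0.8306610868 = 2.4568875132
2.4568875132 ÷ 3 = 0.8189625044
Shift from A(h/2): −0.0029246456.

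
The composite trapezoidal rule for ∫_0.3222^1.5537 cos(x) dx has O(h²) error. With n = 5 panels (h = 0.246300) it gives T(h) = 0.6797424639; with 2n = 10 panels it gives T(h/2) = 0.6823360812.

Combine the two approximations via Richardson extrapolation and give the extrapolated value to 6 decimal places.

0.683201

Method order is 2; weight 2^2 = 4.
Weighted: 2.7293443248 − 0.6797424639 = 2.0496018609
2.0496018609 ÷ 3 = 0.6832006203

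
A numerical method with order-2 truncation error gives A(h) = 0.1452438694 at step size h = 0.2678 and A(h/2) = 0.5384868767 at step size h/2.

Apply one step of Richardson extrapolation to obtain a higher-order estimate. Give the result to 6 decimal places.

Error is O(h^2); halving h shrinks it by 2^2 = 4.
Difference of the inputs: 0.5384868767 − 0.1452438694 = 0.3932430073
Divide by 2^2 − 1 = 3: 0.3932430073/3 = 0.1310810024
R = A(h/2) + (A(h/2) − A(h))/3 = 0.5384868767 + 0.1310810024 = 0.6695678791
Gap between inputs: 3.932e-01; correction applied: +0.1310810024.

0.669568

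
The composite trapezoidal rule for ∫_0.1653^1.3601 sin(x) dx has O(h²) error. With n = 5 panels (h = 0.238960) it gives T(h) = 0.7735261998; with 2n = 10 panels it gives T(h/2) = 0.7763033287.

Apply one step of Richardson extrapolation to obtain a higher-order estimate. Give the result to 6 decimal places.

0.777229

r = 2, so 2^r = 4.
A(h/2) − A(h) = 0.7763033287 − 0.7735261998 = 0.0027771289
Divide by 2^2 − 1 = 3: 0.0027771289/3 = 0.0009257096
R = 0.7763033287 + 0.0009257096 = 0.7772290383
Gap between inputs: 2.777e-03; correction applied: +0.0009257096.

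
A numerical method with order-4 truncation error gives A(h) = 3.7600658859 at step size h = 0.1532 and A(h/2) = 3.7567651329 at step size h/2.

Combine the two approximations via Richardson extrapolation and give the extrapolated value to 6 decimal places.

3.756545

The method has order 4: 2^4 = 16.
Top: 16(3.7567651329) − (3.7600658859) = 56.3481762405
Extrapolated: 56.3481762405 / 15 = 3.7565450827
Correction |R − A(h/2)| = 2.201e-04; gap |A(h/2) − A(h)| = 3.301e-03.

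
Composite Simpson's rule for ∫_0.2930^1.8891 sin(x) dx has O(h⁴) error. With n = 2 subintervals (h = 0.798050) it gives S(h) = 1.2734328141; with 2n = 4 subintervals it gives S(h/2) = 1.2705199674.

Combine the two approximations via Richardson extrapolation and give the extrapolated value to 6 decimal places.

1.270326

Method order is 4; weight 2^4 = 16.
16·1.2705199674 = 20.3283194784; subtract 1.2734328141 → 19.0548866643
Extrapolated: 19.0548866643 / 15 = 1.2703257776
Shift from A(h/2): −0.0001941898.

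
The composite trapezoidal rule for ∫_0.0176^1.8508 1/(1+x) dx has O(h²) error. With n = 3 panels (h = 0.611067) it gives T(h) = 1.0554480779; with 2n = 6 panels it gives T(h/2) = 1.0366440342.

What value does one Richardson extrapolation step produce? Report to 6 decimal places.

1.030376

Error is O(h^2); halving h shrinks it by 2^2 = 4.
4 × 1.0366440342 − 1.0554480779 = 3.0911280589
Divide by 2^2 − 1 = 3.
3.0911280589 ÷ 3 = 1.0303760196
Correction |R − A(h/2)| = 6.268e-03; gap |A(h/2) − A(h)| = 1.880e-02.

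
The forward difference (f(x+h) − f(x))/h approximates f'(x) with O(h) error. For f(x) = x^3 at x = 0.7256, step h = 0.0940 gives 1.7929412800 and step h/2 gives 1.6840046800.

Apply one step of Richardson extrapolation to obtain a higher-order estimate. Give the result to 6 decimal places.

1.575068

Method order is 1; weight 2^1 = 2.
Top: 2(1.6840046800) − (1.7929412800) = 1.5750680800
Denominator 2 − 1 = 1.
Extrapolated: 1.5750680800 / 1 = 1.5750680800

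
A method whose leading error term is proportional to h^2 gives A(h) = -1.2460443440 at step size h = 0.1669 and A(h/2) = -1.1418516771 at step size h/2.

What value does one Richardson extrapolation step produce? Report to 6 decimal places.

Error is O(h^2); halving h shrinks it by 2^2 = 4.
2^2*A(h/2) = -4.5674067084; minus A(h) gives -3.3213623644.
Denominator 4 − 1 = 3.
R = (-3.3213623644)/3 = -1.1071207881

-1.107121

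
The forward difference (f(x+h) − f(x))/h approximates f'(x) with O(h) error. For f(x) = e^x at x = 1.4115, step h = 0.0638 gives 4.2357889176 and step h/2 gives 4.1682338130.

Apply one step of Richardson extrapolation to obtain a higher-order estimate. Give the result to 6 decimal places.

Order 1 gives 2^r = 2 and 2^r − 1 = 1.
Top: 2(4.1682338130) − (4.2357889176) = 4.1006787084
Divide by 2^1 − 1 = 1.
Extrapolated: 4.1006787084 / 1 = 4.1006787084
Shift from A(h/2): −0.0675551046.

4.100679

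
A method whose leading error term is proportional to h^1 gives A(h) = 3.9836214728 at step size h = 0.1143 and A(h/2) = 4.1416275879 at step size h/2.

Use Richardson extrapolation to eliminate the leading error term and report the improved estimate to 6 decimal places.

4.299634

Error is O(h^1); halving h shrinks it by 2^1 = 2.
2^1·A(h/2) = 8.2832551758; minus A(h) gives 4.2996337030.
Denominator 2 − 1 = 1.
So the Richardson estimate is 4.2996337030.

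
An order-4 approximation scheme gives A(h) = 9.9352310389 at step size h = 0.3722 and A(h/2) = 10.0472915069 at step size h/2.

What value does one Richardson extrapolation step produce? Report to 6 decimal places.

Order 4 gives 2^r = 16 and 2^r − 1 = 15.
Numerator 16 × A(h/2) − A(h) = 16 × 10.0472915069 − 9.9352310389 = 150.8214330715
Denominator 16 − 1 = 15.
(16 × 10.0472915069 − 9.9352310389)/(16 − 1) = 10.0547622048

10.054762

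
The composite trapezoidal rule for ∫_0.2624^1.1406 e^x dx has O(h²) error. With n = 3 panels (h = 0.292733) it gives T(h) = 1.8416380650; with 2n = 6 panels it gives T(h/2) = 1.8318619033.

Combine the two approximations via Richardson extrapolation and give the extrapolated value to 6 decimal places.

Error is O(h^2); halving h shrinks it by 2^2 = 4.
Numerator 4 × A(h/2) − A(h) = 4 × 1.8318619033 − 1.8416380650 = 5.4858095482
R = 5.4858095482/3 = 1.8286031827
Correction |R − A(h/2)| = 3.259e-03; gap |A(h/2) − A(h)| = 9.776e-03.

1.828603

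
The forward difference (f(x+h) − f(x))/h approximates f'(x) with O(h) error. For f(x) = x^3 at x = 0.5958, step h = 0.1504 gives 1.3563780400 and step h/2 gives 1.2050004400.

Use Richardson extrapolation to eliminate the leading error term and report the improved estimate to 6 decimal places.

Method order is 1; weight 2^1 = 2.
2×1.2050004400 = 2.4100008800; subtract 1.3563780400 → 1.0536228400
(2×1.2050004400 − 1.3563780400)/(2 − 1) = 1.0536228400
Gap between inputs: 1.514e-01; correction applied: −0.1513776000.

1.053623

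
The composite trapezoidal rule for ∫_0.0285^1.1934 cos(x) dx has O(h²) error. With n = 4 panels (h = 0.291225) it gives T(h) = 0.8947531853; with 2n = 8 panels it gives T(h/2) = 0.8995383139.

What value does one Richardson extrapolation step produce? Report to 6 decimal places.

0.901133

r = 2, so 2^r = 4.
Numerator 4 × A(h/2) − A(h) = 4 × 0.8995383139 − 0.8947531853 = 2.7034000703
Divide by 2^2 − 1 = 3.
R = 2.7034000703/3 = 0.9011333568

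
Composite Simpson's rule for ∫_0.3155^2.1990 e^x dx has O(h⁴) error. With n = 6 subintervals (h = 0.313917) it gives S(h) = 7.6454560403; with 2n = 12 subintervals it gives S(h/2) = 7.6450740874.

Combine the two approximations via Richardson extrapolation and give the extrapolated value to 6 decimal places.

r = 4, so 2^r = 16.
16×7.6450740874 = 122.3211853984; subtract 7.6454560403 → 114.6757293581
(16×7.6450740874 − 7.6454560403)/(16 − 1) = 7.6450486239
Correction |R − A(h/2)| = 2.546e-05; gap |A(h/2) − A(h)| = 3.820e-04.

7.645049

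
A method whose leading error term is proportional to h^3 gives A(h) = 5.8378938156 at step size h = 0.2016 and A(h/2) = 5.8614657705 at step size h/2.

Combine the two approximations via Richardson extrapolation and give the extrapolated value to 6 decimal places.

r = 3, so 2^r = 8.
8·5.8614657705 − 5.8378938156 = 41.0538323484
41.0538323484 ÷ 7 = 5.8648331926

5.864833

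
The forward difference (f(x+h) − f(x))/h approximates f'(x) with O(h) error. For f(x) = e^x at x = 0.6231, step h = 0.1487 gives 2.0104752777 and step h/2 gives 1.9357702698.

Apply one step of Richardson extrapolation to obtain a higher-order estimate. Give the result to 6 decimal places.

Leading term ∝ h^1; use weight 2 = 2^1.
2×1.9357702698 − 2.0104752777 = 1.8610652619
Denominator 2 − 1 = 1.
(2×1.9357702698 − 2.0104752777)/(2 − 1) = 1.8610652619
Correction |R − A(h/2)| = 7.471e-02; gap |A(h/2) − A(h)| = 7.471e-02.

1.861065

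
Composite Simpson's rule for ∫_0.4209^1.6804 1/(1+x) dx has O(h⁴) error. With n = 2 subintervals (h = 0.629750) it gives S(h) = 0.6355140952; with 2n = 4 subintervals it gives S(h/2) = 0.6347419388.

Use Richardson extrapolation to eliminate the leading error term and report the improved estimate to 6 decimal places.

Method order is 4; weight 2^4 = 16.
Difference of the inputs: 0.6347419388 − 0.6355140952 = -0.0007721564
Divide by 2^4 − 1 = 15: (-0.0007721564)/15 = -0.0000514771
R = A(h/2) + (A(h/2) − A(h))/15 = 0.6347419388 − 0.0000514771 = 0.6346904617
Gap between inputs: 7.722e-04; correction applied: −0.0000514771.

0.634690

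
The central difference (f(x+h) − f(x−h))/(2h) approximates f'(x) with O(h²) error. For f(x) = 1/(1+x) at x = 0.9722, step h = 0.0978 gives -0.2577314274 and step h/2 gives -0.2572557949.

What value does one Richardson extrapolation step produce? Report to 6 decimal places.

-0.257097

Method order is 2; weight 2^2 = 4.
Difference of the inputs: -0.2572557949 − (-0.2577314274) = 0.0004756325
Divide by 2^2 − 1 = 3: 0.0004756325/3 = 0.0001585442
R = A(h/2) + (A(h/2) − A(h))/3 = -0.2572557949 + 0.0001585442 = -0.2570972507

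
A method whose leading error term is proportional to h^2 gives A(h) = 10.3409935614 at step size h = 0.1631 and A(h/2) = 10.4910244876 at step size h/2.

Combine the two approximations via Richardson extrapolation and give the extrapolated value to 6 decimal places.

The method has order 2: 2^2 = 4.
4·10.4910244876 = 41.9640979504; 41.9640979504 − 10.3409935614 = 31.6231043890
Denominator 4 − 1 = 3.
So the Richardson estimate is 10.5410347963.

10.541035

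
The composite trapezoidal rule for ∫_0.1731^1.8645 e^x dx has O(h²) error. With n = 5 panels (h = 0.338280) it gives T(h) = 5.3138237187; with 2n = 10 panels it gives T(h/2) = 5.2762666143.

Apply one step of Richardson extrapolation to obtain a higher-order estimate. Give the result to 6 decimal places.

5.263748

Order 2 gives 2^r = 4 and 2^r − 1 = 3.
4 × 5.2762666143 = 21.1050664572; subtract 5.3138237187 → 15.7912427385
(4 × 5.2762666143 − 5.3138237187)/(4 − 1) = 5.2637475795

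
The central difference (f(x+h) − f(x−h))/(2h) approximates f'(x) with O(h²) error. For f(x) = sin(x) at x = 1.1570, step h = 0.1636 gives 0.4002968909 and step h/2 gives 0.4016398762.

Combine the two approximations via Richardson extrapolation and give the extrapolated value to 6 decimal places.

0.402088

Error is O(h^2); halving h shrinks it by 2^2 = 4.
2^2×A(h/2) = 1.6065595048; minus A(h) gives 1.2062626139.
Divide by 2^2 − 1 = 3.
R = 1.2062626139/3 = 0.4020875380
Correction |R − A(h/2)| = 4.477e-04; gap |A(h/2) − A(h)| = 1.343e-03.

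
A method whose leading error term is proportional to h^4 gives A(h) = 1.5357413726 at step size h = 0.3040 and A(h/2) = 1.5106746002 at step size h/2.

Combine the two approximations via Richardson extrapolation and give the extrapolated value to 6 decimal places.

r = 4: numerator weight 16, denominator 15.
Numerator 16·A(h/2) − A(h) = 16·1.5106746002 − 1.5357413726 = 22.6350522306
22.6350522306 ÷ 15 = 1.5090034820

1.509003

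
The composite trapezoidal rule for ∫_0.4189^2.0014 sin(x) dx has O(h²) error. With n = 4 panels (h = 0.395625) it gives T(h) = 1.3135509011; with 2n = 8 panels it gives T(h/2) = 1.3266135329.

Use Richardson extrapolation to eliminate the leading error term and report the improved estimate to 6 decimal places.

1.330968

Error is O(h^2); halving h shrinks it by 2^2 = 4.
4*1.3266135329 = 5.3064541316; 5.3064541316 − 1.3135509011 = 3.9929032305
Divide by 2^2 − 1 = 3.
So the Richardson estimate is 1.3309677435.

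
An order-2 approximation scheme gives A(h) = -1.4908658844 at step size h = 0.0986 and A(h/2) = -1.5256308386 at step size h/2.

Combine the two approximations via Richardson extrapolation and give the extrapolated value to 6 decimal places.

-1.537219

r = 2, so 2^r = 4.
4·(-1.5256308386) = -6.1025233544; subtract (-1.4908658844) → -4.6116574700
R = (-4.6116574700)/3 = -1.5372191567
Gap between inputs: 3.476e-02; correction applied: −0.0115883181.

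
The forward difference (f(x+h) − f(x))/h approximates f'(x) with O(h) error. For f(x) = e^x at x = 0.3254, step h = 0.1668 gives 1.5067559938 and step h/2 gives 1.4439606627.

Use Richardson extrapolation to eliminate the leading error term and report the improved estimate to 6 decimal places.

r = 1, so 2^r = 2.
2·1.4439606627 = 2.8879213254; subtract 1.5067559938 → 1.3811653316
Divide by 2^1 − 1 = 1.
Extrapolated: 1.3811653316 / 1 = 1.3811653316

1.381165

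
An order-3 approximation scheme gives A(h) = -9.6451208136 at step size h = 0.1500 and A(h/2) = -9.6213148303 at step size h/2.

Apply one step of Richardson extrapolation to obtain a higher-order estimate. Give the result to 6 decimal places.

-9.617914

r = 3: numerator weight 8, denominator 7.
8 × (-9.6213148303) − (-9.6451208136) = -67.3253978288
Denominator 8 − 1 = 7.
(-67.3253978288) ÷ 7 = -9.6179139755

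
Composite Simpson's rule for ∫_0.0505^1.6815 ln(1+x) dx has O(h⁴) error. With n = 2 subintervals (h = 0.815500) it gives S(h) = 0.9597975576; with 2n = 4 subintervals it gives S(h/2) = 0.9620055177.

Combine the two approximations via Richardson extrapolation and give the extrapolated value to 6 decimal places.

Error is O(h^4); halving h shrinks it by 2^4 = 16.
Top: 16(0.9620055177) − (0.9597975576) = 14.4322907256
(16 × 0.9620055177 − 0.9597975576)/(16 − 1) = 0.9621527150

0.962153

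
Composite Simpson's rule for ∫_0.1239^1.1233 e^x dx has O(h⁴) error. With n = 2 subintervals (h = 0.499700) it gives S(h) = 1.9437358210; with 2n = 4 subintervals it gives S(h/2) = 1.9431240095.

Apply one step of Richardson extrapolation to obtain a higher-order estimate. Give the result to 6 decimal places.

r = 4, so 2^r = 16.
Weighted: 31.0899841520 − 1.9437358210 = 29.1462483310
Denominator 16 − 1 = 15.
29.1462483310 ÷ 15 = 1.9430832221

1.943083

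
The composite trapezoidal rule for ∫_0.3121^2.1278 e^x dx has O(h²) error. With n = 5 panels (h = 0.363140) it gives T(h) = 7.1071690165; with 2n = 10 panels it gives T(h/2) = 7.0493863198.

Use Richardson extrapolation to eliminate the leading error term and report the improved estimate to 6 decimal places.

7.030125

r = 2: numerator weight 4, denominator 3.
2^2×A(h/2) = 28.1975452792; minus A(h) gives 21.0903762627.
Extrapolated: 21.0903762627 / 3 = 7.0301254209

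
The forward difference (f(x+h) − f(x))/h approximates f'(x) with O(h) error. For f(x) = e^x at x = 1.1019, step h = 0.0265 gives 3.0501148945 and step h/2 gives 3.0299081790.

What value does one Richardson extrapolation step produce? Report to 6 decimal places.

With r = 1 the leading error scales as h^1, so the weight is 2^1 = 2.
Weighted: 6.0598163580 − 3.0501148945 = 3.0097014635
Extrapolated: 3.0097014635 / 1 = 3.0097014635

3.009701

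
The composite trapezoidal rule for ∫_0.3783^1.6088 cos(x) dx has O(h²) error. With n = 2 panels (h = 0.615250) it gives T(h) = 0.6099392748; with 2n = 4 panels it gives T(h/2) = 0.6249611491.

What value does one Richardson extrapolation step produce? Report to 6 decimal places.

0.629968

Leading term ∝ h^2; use weight 4 = 2^2.
4 × 0.6249611491 = 2.4998445964; subtract 0.6099392748 → 1.8899053216
1.8899053216 ÷ 3 = 0.6299684405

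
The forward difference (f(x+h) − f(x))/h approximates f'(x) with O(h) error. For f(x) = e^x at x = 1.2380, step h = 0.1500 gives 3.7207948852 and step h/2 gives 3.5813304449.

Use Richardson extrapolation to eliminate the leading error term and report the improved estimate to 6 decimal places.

3.441866

Error is O(h^1); halving h shrinks it by 2^1 = 2.
Difference of the inputs: 3.5813304449 − 3.7207948852 = -0.1394644403
Correction (A(h/2) − A(h))/(2 − 1) = (-0.1394644403)/1 = -0.1394644403
R = 3.5813304449 − 0.1394644403 = 3.4418660046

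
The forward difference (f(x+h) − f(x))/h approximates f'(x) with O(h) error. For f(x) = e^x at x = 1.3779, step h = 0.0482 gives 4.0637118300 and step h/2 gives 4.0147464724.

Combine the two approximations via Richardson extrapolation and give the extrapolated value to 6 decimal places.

Method order is 1; weight 2^1 = 2.
Difference of the inputs: 4.0147464724 − 4.0637118300 = -0.0489653576
Divide by 2^1 − 1 = 1: (-0.0489653576)/1 = -0.0489653576
R = A(h/2) + (A(h/2) − A(h))/1 = 4.0147464724 − 0.0489653576 = 3.9657811148
Correction |R − A(h/2)| = 4.897e-02; gap |A(h/2) − A(h)| = 4.897e-02.

3.965781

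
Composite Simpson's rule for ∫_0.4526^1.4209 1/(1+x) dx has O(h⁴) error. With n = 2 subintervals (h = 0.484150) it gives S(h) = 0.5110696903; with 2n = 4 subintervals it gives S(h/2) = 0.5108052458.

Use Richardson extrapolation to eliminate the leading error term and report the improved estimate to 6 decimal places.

r = 4: numerator weight 16, denominator 15.
16 × 0.5108052458 = 8.1728839328; subtract 0.5110696903 → 7.6618142425
R = 7.6618142425/15 = 0.5107876162
Correction |R − A(h/2)| = 1.763e-05; gap |A(h/2) − A(h)| = 2.644e-04.

0.510788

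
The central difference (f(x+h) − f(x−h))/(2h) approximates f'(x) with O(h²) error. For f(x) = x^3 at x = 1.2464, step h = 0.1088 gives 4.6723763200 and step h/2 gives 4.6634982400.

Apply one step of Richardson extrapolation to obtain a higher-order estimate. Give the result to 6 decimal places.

4.660539

With r = 2 the leading error scales as h^2, so the weight is 2^2 = 4.
Top: 4(4.6634982400) − (4.6723763200) = 13.9816166400
(4*4.6634982400 − 4.6723763200)/(4 − 1) = 4.6605388800
Correction |R − A(h/2)| = 2.959e-03; gap |A(h/2) − A(h)| = 8.878e-03.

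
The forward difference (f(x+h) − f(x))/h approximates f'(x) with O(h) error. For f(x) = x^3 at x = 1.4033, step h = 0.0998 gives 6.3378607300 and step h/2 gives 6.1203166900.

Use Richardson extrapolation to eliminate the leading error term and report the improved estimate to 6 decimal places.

r = 1, so 2^r = 2.
Weighted: 12.2406333800 − 6.3378607300 = 5.9027726500
Denominator 2 − 1 = 1.
So the Richardson estimate is 5.9027726500.

5.902773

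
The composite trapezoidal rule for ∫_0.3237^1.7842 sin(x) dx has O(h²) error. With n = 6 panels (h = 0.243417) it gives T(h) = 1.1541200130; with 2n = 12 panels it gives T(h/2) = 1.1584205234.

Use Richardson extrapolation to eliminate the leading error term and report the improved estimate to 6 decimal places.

1.159854

With r = 2 the leading error scales as h^2, so the weight is 2^2 = 4.
Weighted: 4.6336820936 − 1.1541200130 = 3.4795620806
Divide by 2^2 − 1 = 3.
R = 3.4795620806/3 = 1.1598540269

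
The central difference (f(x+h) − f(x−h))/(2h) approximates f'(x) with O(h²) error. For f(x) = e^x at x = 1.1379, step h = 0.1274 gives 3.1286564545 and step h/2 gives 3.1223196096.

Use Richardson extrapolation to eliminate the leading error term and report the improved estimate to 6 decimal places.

Leading term ∝ h^2; use weight 4 = 2^2.
4·3.1223196096 − 3.1286564545 = 9.3606219839
Denominator 4 − 1 = 3.
Extrapolated: 9.3606219839 / 3 = 3.1202073280
Correction |R − A(h/2)| = 2.112e-03; gap |A(h/2) − A(h)| = 6.337e-03.

3.120207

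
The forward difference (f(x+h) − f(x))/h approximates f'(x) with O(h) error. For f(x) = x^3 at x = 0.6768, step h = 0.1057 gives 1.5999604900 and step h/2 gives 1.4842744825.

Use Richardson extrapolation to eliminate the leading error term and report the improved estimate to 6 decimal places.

1.368588

r = 1: numerator weight 2, denominator 1.
Weighted: 2.9685489650 − 1.5999604900 = 1.3685884750
Denominator 2 − 1 = 1.
1.3685884750 ÷ 1 = 1.3685884750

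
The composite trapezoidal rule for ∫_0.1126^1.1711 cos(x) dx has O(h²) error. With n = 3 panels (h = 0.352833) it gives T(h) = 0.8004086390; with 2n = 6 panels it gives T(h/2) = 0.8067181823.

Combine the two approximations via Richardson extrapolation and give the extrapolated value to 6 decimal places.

r = 2: numerator weight 4, denominator 3.
Numerator 4×A(h/2) − A(h) = 4×0.8067181823 − 0.8004086390 = 2.4264640902
Extrapolated: 2.4264640902 / 3 = 0.8088213634
Shift from A(h/2): +0.0021031811.

0.808821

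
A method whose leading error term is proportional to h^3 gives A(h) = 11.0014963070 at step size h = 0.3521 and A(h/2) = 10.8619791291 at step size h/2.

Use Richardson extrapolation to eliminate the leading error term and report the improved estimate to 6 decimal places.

r = 3, so 2^r = 8.
Top: 8(10.8619791291) − (11.0014963070) = 75.8943367258
R = 75.8943367258/7 = 10.8420481037

10.842048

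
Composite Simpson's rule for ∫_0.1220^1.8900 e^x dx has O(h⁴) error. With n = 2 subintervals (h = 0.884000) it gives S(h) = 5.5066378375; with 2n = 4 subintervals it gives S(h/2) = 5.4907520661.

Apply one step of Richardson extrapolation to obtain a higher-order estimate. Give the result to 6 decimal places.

Order 4 gives 2^r = 16 and 2^r − 1 = 15.
16*5.4907520661 = 87.8520330576; 87.8520330576 − 5.5066378375 = 82.3453952201
Denominator 16 − 1 = 15.
(16*5.4907520661 − 5.5066378375)/(16 − 1) = 5.4896930147

5.489693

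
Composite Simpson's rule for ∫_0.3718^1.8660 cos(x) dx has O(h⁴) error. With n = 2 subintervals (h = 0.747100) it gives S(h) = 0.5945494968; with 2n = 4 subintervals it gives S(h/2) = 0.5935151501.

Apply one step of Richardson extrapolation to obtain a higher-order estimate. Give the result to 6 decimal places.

0.593446

The method has order 4: 2^4 = 16.
Weighted: 9.4962424016 − 0.5945494968 = 8.9016929048
Extrapolated: 8.9016929048 / 15 = 0.5934461937
Gap between inputs: 1.034e-03; correction applied: −0.0000689564.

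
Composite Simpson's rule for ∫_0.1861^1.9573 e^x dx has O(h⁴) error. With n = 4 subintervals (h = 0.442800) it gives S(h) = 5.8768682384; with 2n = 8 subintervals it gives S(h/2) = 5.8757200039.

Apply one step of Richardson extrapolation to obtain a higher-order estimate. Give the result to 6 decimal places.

Leading term ∝ h^4; use weight 16 = 2^4.
16*5.8757200039 = 94.0115200624; subtract 5.8768682384 → 88.1346518240
Divide by 2^4 − 1 = 15.
Result: 5.8756434549
Shift from A(h/2): −0.0000765490.

5.875643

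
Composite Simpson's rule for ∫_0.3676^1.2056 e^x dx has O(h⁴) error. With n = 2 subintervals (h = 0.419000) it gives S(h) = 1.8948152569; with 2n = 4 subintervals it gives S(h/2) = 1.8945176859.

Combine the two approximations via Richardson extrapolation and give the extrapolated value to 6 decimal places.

1.894498

With r = 4 the leading error scales as h^4, so the weight is 2^4 = 16.
Weighted: 30.3122829744 − 1.8948152569 = 28.4174677175
Extrapolated: 28.4174677175 / 15 = 1.8944978478
Correction |R − A(h/2)| = 1.984e-05; gap |A(h/2) − A(h)| = 2.976e-04.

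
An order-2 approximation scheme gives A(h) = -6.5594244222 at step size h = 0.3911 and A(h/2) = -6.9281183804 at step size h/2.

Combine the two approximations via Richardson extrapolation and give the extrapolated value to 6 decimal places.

Method order is 2; weight 2^2 = 4.
Weighted: (-27.7124735216) − (-6.5594244222) = -21.1530490994
(4·(-6.9281183804) − (-6.5594244222))/(4 − 1) = -7.0510163665
Shift from A(h/2): −0.1228979861.

-7.051016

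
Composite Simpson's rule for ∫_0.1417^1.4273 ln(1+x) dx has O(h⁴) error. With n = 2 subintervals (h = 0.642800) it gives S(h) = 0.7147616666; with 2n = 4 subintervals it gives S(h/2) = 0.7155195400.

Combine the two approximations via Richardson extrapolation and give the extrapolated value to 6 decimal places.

r = 4: numerator weight 16, denominator 15.
Difference of the inputs: 0.7155195400 − 0.7147616666 = 0.0007578734
Divide by 2^4 − 1 = 15: 0.0007578734/15 = 0.0000505249
R = A(h/2) + (A(h/2) − A(h))/15 = 0.7155195400 + 0.0000505249 = 0.7155700649
Gap between inputs: 7.579e-04; correction applied: +0.0000505249.

0.715570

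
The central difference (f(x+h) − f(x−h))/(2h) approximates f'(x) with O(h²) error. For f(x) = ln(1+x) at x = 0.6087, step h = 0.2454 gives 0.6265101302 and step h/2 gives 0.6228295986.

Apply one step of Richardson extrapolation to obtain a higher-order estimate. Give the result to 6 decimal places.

r = 2: numerator weight 4, denominator 3.
4×0.6228295986 = 2.4913183944; 2.4913183944 − 0.6265101302 = 1.8648082642
(4×0.6228295986 − 0.6265101302)/(4 − 1) = 0.6216027547

0.621603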